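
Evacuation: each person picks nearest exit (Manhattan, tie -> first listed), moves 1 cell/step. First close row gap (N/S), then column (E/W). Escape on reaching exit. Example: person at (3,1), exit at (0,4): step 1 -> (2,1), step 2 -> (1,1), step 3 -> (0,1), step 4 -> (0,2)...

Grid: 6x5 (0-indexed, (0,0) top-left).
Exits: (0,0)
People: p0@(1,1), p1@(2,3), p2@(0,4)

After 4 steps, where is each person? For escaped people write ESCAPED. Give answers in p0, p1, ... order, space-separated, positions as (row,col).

Step 1: p0:(1,1)->(0,1) | p1:(2,3)->(1,3) | p2:(0,4)->(0,3)
Step 2: p0:(0,1)->(0,0)->EXIT | p1:(1,3)->(0,3) | p2:(0,3)->(0,2)
Step 3: p0:escaped | p1:(0,3)->(0,2) | p2:(0,2)->(0,1)
Step 4: p0:escaped | p1:(0,2)->(0,1) | p2:(0,1)->(0,0)->EXIT

ESCAPED (0,1) ESCAPED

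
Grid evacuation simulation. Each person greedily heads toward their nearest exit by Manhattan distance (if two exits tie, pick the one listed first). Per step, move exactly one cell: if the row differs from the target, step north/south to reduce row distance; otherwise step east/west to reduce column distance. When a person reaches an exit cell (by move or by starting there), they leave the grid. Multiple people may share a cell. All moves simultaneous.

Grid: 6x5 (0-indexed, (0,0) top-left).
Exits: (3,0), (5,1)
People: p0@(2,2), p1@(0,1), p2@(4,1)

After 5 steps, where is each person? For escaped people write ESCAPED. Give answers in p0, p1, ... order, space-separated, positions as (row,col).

Step 1: p0:(2,2)->(3,2) | p1:(0,1)->(1,1) | p2:(4,1)->(5,1)->EXIT
Step 2: p0:(3,2)->(3,1) | p1:(1,1)->(2,1) | p2:escaped
Step 3: p0:(3,1)->(3,0)->EXIT | p1:(2,1)->(3,1) | p2:escaped
Step 4: p0:escaped | p1:(3,1)->(3,0)->EXIT | p2:escaped

ESCAPED ESCAPED ESCAPED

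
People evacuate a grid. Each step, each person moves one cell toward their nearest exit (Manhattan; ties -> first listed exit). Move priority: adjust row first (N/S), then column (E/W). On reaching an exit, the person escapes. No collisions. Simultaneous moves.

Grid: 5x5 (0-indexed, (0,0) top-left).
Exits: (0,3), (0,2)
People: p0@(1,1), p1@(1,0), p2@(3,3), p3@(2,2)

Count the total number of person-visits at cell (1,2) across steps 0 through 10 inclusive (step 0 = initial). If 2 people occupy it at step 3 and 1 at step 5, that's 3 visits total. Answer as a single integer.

Step 0: p0@(1,1) p1@(1,0) p2@(3,3) p3@(2,2) -> at (1,2): 0 [-], cum=0
Step 1: p0@(0,1) p1@(0,0) p2@(2,3) p3@(1,2) -> at (1,2): 1 [p3], cum=1
Step 2: p0@ESC p1@(0,1) p2@(1,3) p3@ESC -> at (1,2): 0 [-], cum=1
Step 3: p0@ESC p1@ESC p2@ESC p3@ESC -> at (1,2): 0 [-], cum=1
Total visits = 1

Answer: 1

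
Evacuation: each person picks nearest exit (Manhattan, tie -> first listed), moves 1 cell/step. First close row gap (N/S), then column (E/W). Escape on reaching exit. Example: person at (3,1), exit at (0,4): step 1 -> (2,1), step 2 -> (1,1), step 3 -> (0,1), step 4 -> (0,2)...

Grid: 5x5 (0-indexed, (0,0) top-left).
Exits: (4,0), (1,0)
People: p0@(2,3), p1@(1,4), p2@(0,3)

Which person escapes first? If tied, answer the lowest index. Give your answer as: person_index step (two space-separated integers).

Answer: 0 4

Derivation:
Step 1: p0:(2,3)->(1,3) | p1:(1,4)->(1,3) | p2:(0,3)->(1,3)
Step 2: p0:(1,3)->(1,2) | p1:(1,3)->(1,2) | p2:(1,3)->(1,2)
Step 3: p0:(1,2)->(1,1) | p1:(1,2)->(1,1) | p2:(1,2)->(1,1)
Step 4: p0:(1,1)->(1,0)->EXIT | p1:(1,1)->(1,0)->EXIT | p2:(1,1)->(1,0)->EXIT
Exit steps: [4, 4, 4]
First to escape: p0 at step 4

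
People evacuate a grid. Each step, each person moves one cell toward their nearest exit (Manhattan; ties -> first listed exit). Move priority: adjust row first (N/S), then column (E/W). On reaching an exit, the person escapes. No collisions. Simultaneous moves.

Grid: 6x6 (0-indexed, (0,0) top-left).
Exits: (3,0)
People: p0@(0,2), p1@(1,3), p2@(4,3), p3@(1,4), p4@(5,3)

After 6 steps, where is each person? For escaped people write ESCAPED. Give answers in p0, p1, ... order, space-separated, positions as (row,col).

Step 1: p0:(0,2)->(1,2) | p1:(1,3)->(2,3) | p2:(4,3)->(3,3) | p3:(1,4)->(2,4) | p4:(5,3)->(4,3)
Step 2: p0:(1,2)->(2,2) | p1:(2,3)->(3,3) | p2:(3,3)->(3,2) | p3:(2,4)->(3,4) | p4:(4,3)->(3,3)
Step 3: p0:(2,2)->(3,2) | p1:(3,3)->(3,2) | p2:(3,2)->(3,1) | p3:(3,4)->(3,3) | p4:(3,3)->(3,2)
Step 4: p0:(3,2)->(3,1) | p1:(3,2)->(3,1) | p2:(3,1)->(3,0)->EXIT | p3:(3,3)->(3,2) | p4:(3,2)->(3,1)
Step 5: p0:(3,1)->(3,0)->EXIT | p1:(3,1)->(3,0)->EXIT | p2:escaped | p3:(3,2)->(3,1) | p4:(3,1)->(3,0)->EXIT
Step 6: p0:escaped | p1:escaped | p2:escaped | p3:(3,1)->(3,0)->EXIT | p4:escaped

ESCAPED ESCAPED ESCAPED ESCAPED ESCAPED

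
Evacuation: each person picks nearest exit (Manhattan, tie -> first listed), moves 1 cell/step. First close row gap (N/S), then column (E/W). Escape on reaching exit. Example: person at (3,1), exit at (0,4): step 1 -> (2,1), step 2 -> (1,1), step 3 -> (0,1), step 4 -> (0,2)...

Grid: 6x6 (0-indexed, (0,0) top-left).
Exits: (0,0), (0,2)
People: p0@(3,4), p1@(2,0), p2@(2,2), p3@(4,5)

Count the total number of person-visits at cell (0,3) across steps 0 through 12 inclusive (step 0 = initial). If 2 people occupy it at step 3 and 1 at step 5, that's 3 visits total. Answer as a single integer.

Step 0: p0@(3,4) p1@(2,0) p2@(2,2) p3@(4,5) -> at (0,3): 0 [-], cum=0
Step 1: p0@(2,4) p1@(1,0) p2@(1,2) p3@(3,5) -> at (0,3): 0 [-], cum=0
Step 2: p0@(1,4) p1@ESC p2@ESC p3@(2,5) -> at (0,3): 0 [-], cum=0
Step 3: p0@(0,4) p1@ESC p2@ESC p3@(1,5) -> at (0,3): 0 [-], cum=0
Step 4: p0@(0,3) p1@ESC p2@ESC p3@(0,5) -> at (0,3): 1 [p0], cum=1
Step 5: p0@ESC p1@ESC p2@ESC p3@(0,4) -> at (0,3): 0 [-], cum=1
Step 6: p0@ESC p1@ESC p2@ESC p3@(0,3) -> at (0,3): 1 [p3], cum=2
Step 7: p0@ESC p1@ESC p2@ESC p3@ESC -> at (0,3): 0 [-], cum=2
Total visits = 2

Answer: 2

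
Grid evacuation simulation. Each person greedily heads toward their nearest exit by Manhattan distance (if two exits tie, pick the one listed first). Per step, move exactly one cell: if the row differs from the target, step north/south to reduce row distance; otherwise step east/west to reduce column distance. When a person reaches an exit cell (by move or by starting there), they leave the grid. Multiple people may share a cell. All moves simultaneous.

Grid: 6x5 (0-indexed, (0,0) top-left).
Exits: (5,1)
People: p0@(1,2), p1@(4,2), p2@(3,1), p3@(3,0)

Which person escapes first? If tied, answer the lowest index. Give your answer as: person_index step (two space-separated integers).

Answer: 1 2

Derivation:
Step 1: p0:(1,2)->(2,2) | p1:(4,2)->(5,2) | p2:(3,1)->(4,1) | p3:(3,0)->(4,0)
Step 2: p0:(2,2)->(3,2) | p1:(5,2)->(5,1)->EXIT | p2:(4,1)->(5,1)->EXIT | p3:(4,0)->(5,0)
Step 3: p0:(3,2)->(4,2) | p1:escaped | p2:escaped | p3:(5,0)->(5,1)->EXIT
Step 4: p0:(4,2)->(5,2) | p1:escaped | p2:escaped | p3:escaped
Step 5: p0:(5,2)->(5,1)->EXIT | p1:escaped | p2:escaped | p3:escaped
Exit steps: [5, 2, 2, 3]
First to escape: p1 at step 2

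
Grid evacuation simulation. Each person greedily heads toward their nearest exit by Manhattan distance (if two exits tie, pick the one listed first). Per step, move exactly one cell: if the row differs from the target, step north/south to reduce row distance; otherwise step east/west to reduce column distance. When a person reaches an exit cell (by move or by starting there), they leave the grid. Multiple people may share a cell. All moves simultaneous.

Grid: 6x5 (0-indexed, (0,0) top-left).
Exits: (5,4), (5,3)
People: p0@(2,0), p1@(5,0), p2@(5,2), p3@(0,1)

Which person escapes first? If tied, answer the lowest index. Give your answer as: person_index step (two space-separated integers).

Step 1: p0:(2,0)->(3,0) | p1:(5,0)->(5,1) | p2:(5,2)->(5,3)->EXIT | p3:(0,1)->(1,1)
Step 2: p0:(3,0)->(4,0) | p1:(5,1)->(5,2) | p2:escaped | p3:(1,1)->(2,1)
Step 3: p0:(4,0)->(5,0) | p1:(5,2)->(5,3)->EXIT | p2:escaped | p3:(2,1)->(3,1)
Step 4: p0:(5,0)->(5,1) | p1:escaped | p2:escaped | p3:(3,1)->(4,1)
Step 5: p0:(5,1)->(5,2) | p1:escaped | p2:escaped | p3:(4,1)->(5,1)
Step 6: p0:(5,2)->(5,3)->EXIT | p1:escaped | p2:escaped | p3:(5,1)->(5,2)
Step 7: p0:escaped | p1:escaped | p2:escaped | p3:(5,2)->(5,3)->EXIT
Exit steps: [6, 3, 1, 7]
First to escape: p2 at step 1

Answer: 2 1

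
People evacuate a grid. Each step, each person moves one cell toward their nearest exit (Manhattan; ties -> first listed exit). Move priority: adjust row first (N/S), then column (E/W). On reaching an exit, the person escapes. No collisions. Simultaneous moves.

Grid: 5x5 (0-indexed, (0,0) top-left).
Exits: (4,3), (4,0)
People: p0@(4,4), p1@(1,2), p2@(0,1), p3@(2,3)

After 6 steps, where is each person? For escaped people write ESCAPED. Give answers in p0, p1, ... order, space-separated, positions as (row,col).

Step 1: p0:(4,4)->(4,3)->EXIT | p1:(1,2)->(2,2) | p2:(0,1)->(1,1) | p3:(2,3)->(3,3)
Step 2: p0:escaped | p1:(2,2)->(3,2) | p2:(1,1)->(2,1) | p3:(3,3)->(4,3)->EXIT
Step 3: p0:escaped | p1:(3,2)->(4,2) | p2:(2,1)->(3,1) | p3:escaped
Step 4: p0:escaped | p1:(4,2)->(4,3)->EXIT | p2:(3,1)->(4,1) | p3:escaped
Step 5: p0:escaped | p1:escaped | p2:(4,1)->(4,0)->EXIT | p3:escaped

ESCAPED ESCAPED ESCAPED ESCAPED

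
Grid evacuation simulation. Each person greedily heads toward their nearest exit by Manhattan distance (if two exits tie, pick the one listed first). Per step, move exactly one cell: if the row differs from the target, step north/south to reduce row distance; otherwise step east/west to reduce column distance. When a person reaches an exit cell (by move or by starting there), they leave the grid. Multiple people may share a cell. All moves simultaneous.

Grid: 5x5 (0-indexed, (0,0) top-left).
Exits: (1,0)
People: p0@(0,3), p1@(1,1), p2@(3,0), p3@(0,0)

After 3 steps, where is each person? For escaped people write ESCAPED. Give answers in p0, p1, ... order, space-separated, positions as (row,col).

Step 1: p0:(0,3)->(1,3) | p1:(1,1)->(1,0)->EXIT | p2:(3,0)->(2,0) | p3:(0,0)->(1,0)->EXIT
Step 2: p0:(1,3)->(1,2) | p1:escaped | p2:(2,0)->(1,0)->EXIT | p3:escaped
Step 3: p0:(1,2)->(1,1) | p1:escaped | p2:escaped | p3:escaped

(1,1) ESCAPED ESCAPED ESCAPED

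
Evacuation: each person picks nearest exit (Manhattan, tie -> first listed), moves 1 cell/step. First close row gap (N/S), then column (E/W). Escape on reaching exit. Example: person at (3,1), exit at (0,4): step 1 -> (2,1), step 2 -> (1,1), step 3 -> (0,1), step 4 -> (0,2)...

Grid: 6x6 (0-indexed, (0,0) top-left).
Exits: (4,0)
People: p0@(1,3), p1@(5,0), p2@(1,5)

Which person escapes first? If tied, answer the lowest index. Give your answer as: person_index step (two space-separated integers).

Answer: 1 1

Derivation:
Step 1: p0:(1,3)->(2,3) | p1:(5,0)->(4,0)->EXIT | p2:(1,5)->(2,5)
Step 2: p0:(2,3)->(3,3) | p1:escaped | p2:(2,5)->(3,5)
Step 3: p0:(3,3)->(4,3) | p1:escaped | p2:(3,5)->(4,5)
Step 4: p0:(4,3)->(4,2) | p1:escaped | p2:(4,5)->(4,4)
Step 5: p0:(4,2)->(4,1) | p1:escaped | p2:(4,4)->(4,3)
Step 6: p0:(4,1)->(4,0)->EXIT | p1:escaped | p2:(4,3)->(4,2)
Step 7: p0:escaped | p1:escaped | p2:(4,2)->(4,1)
Step 8: p0:escaped | p1:escaped | p2:(4,1)->(4,0)->EXIT
Exit steps: [6, 1, 8]
First to escape: p1 at step 1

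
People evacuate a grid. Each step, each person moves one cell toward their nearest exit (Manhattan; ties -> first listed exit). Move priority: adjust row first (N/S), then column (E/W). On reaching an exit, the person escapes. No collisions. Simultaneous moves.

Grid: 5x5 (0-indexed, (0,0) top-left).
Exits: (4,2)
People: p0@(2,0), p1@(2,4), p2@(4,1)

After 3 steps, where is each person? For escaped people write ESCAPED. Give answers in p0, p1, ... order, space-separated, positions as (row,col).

Step 1: p0:(2,0)->(3,0) | p1:(2,4)->(3,4) | p2:(4,1)->(4,2)->EXIT
Step 2: p0:(3,0)->(4,0) | p1:(3,4)->(4,4) | p2:escaped
Step 3: p0:(4,0)->(4,1) | p1:(4,4)->(4,3) | p2:escaped

(4,1) (4,3) ESCAPED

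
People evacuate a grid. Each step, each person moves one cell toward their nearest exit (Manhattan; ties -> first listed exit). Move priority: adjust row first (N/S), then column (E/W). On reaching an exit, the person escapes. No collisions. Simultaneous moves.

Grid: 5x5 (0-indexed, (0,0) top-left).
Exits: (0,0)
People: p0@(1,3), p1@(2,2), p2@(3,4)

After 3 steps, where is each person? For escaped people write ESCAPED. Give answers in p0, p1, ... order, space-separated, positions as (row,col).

Step 1: p0:(1,3)->(0,3) | p1:(2,2)->(1,2) | p2:(3,4)->(2,4)
Step 2: p0:(0,3)->(0,2) | p1:(1,2)->(0,2) | p2:(2,4)->(1,4)
Step 3: p0:(0,2)->(0,1) | p1:(0,2)->(0,1) | p2:(1,4)->(0,4)

(0,1) (0,1) (0,4)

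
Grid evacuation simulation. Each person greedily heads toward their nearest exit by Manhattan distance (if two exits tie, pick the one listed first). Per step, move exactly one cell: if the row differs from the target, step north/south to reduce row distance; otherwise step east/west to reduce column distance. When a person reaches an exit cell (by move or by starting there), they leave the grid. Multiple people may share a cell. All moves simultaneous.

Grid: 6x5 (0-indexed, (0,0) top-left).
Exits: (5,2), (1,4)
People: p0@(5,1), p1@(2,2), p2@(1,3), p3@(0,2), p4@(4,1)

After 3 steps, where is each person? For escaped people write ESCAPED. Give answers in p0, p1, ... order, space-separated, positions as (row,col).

Step 1: p0:(5,1)->(5,2)->EXIT | p1:(2,2)->(3,2) | p2:(1,3)->(1,4)->EXIT | p3:(0,2)->(1,2) | p4:(4,1)->(5,1)
Step 2: p0:escaped | p1:(3,2)->(4,2) | p2:escaped | p3:(1,2)->(1,3) | p4:(5,1)->(5,2)->EXIT
Step 3: p0:escaped | p1:(4,2)->(5,2)->EXIT | p2:escaped | p3:(1,3)->(1,4)->EXIT | p4:escaped

ESCAPED ESCAPED ESCAPED ESCAPED ESCAPED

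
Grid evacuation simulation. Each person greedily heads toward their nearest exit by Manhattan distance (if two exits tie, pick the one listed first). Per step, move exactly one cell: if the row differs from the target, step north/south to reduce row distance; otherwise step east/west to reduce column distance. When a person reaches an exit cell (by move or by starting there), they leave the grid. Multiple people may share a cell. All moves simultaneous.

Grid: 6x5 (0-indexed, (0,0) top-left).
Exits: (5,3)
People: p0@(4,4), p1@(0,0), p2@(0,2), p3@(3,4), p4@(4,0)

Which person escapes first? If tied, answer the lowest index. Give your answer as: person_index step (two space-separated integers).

Answer: 0 2

Derivation:
Step 1: p0:(4,4)->(5,4) | p1:(0,0)->(1,0) | p2:(0,2)->(1,2) | p3:(3,4)->(4,4) | p4:(4,0)->(5,0)
Step 2: p0:(5,4)->(5,3)->EXIT | p1:(1,0)->(2,0) | p2:(1,2)->(2,2) | p3:(4,4)->(5,4) | p4:(5,0)->(5,1)
Step 3: p0:escaped | p1:(2,0)->(3,0) | p2:(2,2)->(3,2) | p3:(5,4)->(5,3)->EXIT | p4:(5,1)->(5,2)
Step 4: p0:escaped | p1:(3,0)->(4,0) | p2:(3,2)->(4,2) | p3:escaped | p4:(5,2)->(5,3)->EXIT
Step 5: p0:escaped | p1:(4,0)->(5,0) | p2:(4,2)->(5,2) | p3:escaped | p4:escaped
Step 6: p0:escaped | p1:(5,0)->(5,1) | p2:(5,2)->(5,3)->EXIT | p3:escaped | p4:escaped
Step 7: p0:escaped | p1:(5,1)->(5,2) | p2:escaped | p3:escaped | p4:escaped
Step 8: p0:escaped | p1:(5,2)->(5,3)->EXIT | p2:escaped | p3:escaped | p4:escaped
Exit steps: [2, 8, 6, 3, 4]
First to escape: p0 at step 2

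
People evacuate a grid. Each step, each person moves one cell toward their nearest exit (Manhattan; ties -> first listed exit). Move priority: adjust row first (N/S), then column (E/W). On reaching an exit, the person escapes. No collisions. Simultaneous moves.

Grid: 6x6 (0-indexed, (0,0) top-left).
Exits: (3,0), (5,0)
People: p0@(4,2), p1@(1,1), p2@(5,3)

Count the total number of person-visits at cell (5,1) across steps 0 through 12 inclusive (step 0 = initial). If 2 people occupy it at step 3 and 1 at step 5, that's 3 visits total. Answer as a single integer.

Step 0: p0@(4,2) p1@(1,1) p2@(5,3) -> at (5,1): 0 [-], cum=0
Step 1: p0@(3,2) p1@(2,1) p2@(5,2) -> at (5,1): 0 [-], cum=0
Step 2: p0@(3,1) p1@(3,1) p2@(5,1) -> at (5,1): 1 [p2], cum=1
Step 3: p0@ESC p1@ESC p2@ESC -> at (5,1): 0 [-], cum=1
Total visits = 1

Answer: 1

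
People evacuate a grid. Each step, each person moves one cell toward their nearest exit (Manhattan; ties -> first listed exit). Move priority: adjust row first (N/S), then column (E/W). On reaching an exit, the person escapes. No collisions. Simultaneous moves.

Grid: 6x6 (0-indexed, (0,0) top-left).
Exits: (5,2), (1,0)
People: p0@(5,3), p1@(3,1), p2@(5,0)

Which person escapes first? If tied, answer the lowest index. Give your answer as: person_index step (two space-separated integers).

Answer: 0 1

Derivation:
Step 1: p0:(5,3)->(5,2)->EXIT | p1:(3,1)->(4,1) | p2:(5,0)->(5,1)
Step 2: p0:escaped | p1:(4,1)->(5,1) | p2:(5,1)->(5,2)->EXIT
Step 3: p0:escaped | p1:(5,1)->(5,2)->EXIT | p2:escaped
Exit steps: [1, 3, 2]
First to escape: p0 at step 1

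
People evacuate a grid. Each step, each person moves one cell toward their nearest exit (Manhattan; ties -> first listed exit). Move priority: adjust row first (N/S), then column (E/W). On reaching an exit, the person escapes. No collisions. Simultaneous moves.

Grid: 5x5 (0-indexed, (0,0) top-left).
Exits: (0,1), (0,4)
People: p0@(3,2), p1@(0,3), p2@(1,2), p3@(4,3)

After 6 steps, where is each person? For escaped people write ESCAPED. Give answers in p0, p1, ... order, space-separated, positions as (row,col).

Step 1: p0:(3,2)->(2,2) | p1:(0,3)->(0,4)->EXIT | p2:(1,2)->(0,2) | p3:(4,3)->(3,3)
Step 2: p0:(2,2)->(1,2) | p1:escaped | p2:(0,2)->(0,1)->EXIT | p3:(3,3)->(2,3)
Step 3: p0:(1,2)->(0,2) | p1:escaped | p2:escaped | p3:(2,3)->(1,3)
Step 4: p0:(0,2)->(0,1)->EXIT | p1:escaped | p2:escaped | p3:(1,3)->(0,3)
Step 5: p0:escaped | p1:escaped | p2:escaped | p3:(0,3)->(0,4)->EXIT

ESCAPED ESCAPED ESCAPED ESCAPED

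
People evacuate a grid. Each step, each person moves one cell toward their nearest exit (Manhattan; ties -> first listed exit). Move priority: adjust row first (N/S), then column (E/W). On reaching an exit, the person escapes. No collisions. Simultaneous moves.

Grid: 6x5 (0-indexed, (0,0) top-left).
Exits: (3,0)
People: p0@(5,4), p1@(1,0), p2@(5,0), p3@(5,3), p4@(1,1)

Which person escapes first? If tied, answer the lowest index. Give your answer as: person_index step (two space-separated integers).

Answer: 1 2

Derivation:
Step 1: p0:(5,4)->(4,4) | p1:(1,0)->(2,0) | p2:(5,0)->(4,0) | p3:(5,3)->(4,3) | p4:(1,1)->(2,1)
Step 2: p0:(4,4)->(3,4) | p1:(2,0)->(3,0)->EXIT | p2:(4,0)->(3,0)->EXIT | p3:(4,3)->(3,3) | p4:(2,1)->(3,1)
Step 3: p0:(3,4)->(3,3) | p1:escaped | p2:escaped | p3:(3,3)->(3,2) | p4:(3,1)->(3,0)->EXIT
Step 4: p0:(3,3)->(3,2) | p1:escaped | p2:escaped | p3:(3,2)->(3,1) | p4:escaped
Step 5: p0:(3,2)->(3,1) | p1:escaped | p2:escaped | p3:(3,1)->(3,0)->EXIT | p4:escaped
Step 6: p0:(3,1)->(3,0)->EXIT | p1:escaped | p2:escaped | p3:escaped | p4:escaped
Exit steps: [6, 2, 2, 5, 3]
First to escape: p1 at step 2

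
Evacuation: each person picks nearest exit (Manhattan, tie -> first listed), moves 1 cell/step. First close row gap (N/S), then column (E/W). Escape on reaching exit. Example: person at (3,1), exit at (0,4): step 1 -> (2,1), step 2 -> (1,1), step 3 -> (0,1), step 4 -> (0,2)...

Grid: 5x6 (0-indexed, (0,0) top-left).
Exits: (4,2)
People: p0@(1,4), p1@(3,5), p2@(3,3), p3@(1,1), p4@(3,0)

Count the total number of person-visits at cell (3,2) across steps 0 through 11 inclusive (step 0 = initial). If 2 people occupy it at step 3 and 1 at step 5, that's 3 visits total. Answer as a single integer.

Answer: 0

Derivation:
Step 0: p0@(1,4) p1@(3,5) p2@(3,3) p3@(1,1) p4@(3,0) -> at (3,2): 0 [-], cum=0
Step 1: p0@(2,4) p1@(4,5) p2@(4,3) p3@(2,1) p4@(4,0) -> at (3,2): 0 [-], cum=0
Step 2: p0@(3,4) p1@(4,4) p2@ESC p3@(3,1) p4@(4,1) -> at (3,2): 0 [-], cum=0
Step 3: p0@(4,4) p1@(4,3) p2@ESC p3@(4,1) p4@ESC -> at (3,2): 0 [-], cum=0
Step 4: p0@(4,3) p1@ESC p2@ESC p3@ESC p4@ESC -> at (3,2): 0 [-], cum=0
Step 5: p0@ESC p1@ESC p2@ESC p3@ESC p4@ESC -> at (3,2): 0 [-], cum=0
Total visits = 0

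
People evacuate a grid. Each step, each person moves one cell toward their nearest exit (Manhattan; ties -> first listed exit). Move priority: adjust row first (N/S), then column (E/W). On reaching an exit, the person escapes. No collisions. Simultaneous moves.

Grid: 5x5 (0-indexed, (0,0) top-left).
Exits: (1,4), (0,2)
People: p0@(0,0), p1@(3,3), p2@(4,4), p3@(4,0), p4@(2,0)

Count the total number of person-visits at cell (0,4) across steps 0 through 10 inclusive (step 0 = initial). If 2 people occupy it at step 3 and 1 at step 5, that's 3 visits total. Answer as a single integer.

Answer: 0

Derivation:
Step 0: p0@(0,0) p1@(3,3) p2@(4,4) p3@(4,0) p4@(2,0) -> at (0,4): 0 [-], cum=0
Step 1: p0@(0,1) p1@(2,3) p2@(3,4) p3@(3,0) p4@(1,0) -> at (0,4): 0 [-], cum=0
Step 2: p0@ESC p1@(1,3) p2@(2,4) p3@(2,0) p4@(0,0) -> at (0,4): 0 [-], cum=0
Step 3: p0@ESC p1@ESC p2@ESC p3@(1,0) p4@(0,1) -> at (0,4): 0 [-], cum=0
Step 4: p0@ESC p1@ESC p2@ESC p3@(0,0) p4@ESC -> at (0,4): 0 [-], cum=0
Step 5: p0@ESC p1@ESC p2@ESC p3@(0,1) p4@ESC -> at (0,4): 0 [-], cum=0
Step 6: p0@ESC p1@ESC p2@ESC p3@ESC p4@ESC -> at (0,4): 0 [-], cum=0
Total visits = 0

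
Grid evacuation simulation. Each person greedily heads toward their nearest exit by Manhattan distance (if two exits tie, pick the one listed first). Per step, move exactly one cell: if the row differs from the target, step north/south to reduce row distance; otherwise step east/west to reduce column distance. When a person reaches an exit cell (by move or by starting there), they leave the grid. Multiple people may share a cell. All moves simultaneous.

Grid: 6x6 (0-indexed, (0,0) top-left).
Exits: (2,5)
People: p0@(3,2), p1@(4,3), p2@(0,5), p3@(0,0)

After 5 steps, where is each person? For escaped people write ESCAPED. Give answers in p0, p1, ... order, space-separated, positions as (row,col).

Step 1: p0:(3,2)->(2,2) | p1:(4,3)->(3,3) | p2:(0,5)->(1,5) | p3:(0,0)->(1,0)
Step 2: p0:(2,2)->(2,3) | p1:(3,3)->(2,3) | p2:(1,5)->(2,5)->EXIT | p3:(1,0)->(2,0)
Step 3: p0:(2,3)->(2,4) | p1:(2,3)->(2,4) | p2:escaped | p3:(2,0)->(2,1)
Step 4: p0:(2,4)->(2,5)->EXIT | p1:(2,4)->(2,5)->EXIT | p2:escaped | p3:(2,1)->(2,2)
Step 5: p0:escaped | p1:escaped | p2:escaped | p3:(2,2)->(2,3)

ESCAPED ESCAPED ESCAPED (2,3)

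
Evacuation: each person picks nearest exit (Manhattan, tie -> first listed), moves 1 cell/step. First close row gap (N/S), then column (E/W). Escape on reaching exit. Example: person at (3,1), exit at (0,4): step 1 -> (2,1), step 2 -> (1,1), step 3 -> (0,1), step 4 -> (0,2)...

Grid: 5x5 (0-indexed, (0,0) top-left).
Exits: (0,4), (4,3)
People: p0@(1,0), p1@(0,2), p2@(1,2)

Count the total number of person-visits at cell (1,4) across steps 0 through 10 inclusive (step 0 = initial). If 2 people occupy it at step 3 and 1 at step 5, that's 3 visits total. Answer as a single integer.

Step 0: p0@(1,0) p1@(0,2) p2@(1,2) -> at (1,4): 0 [-], cum=0
Step 1: p0@(0,0) p1@(0,3) p2@(0,2) -> at (1,4): 0 [-], cum=0
Step 2: p0@(0,1) p1@ESC p2@(0,3) -> at (1,4): 0 [-], cum=0
Step 3: p0@(0,2) p1@ESC p2@ESC -> at (1,4): 0 [-], cum=0
Step 4: p0@(0,3) p1@ESC p2@ESC -> at (1,4): 0 [-], cum=0
Step 5: p0@ESC p1@ESC p2@ESC -> at (1,4): 0 [-], cum=0
Total visits = 0

Answer: 0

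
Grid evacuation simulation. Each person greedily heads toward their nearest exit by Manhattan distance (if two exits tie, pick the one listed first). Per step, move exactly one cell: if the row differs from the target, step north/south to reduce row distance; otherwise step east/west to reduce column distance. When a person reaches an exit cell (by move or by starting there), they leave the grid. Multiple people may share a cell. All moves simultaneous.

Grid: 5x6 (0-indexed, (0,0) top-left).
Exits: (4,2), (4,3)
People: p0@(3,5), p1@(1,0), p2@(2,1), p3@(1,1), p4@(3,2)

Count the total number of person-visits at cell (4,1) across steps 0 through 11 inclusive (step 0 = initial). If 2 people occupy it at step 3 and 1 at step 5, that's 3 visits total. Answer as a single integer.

Answer: 3

Derivation:
Step 0: p0@(3,5) p1@(1,0) p2@(2,1) p3@(1,1) p4@(3,2) -> at (4,1): 0 [-], cum=0
Step 1: p0@(4,5) p1@(2,0) p2@(3,1) p3@(2,1) p4@ESC -> at (4,1): 0 [-], cum=0
Step 2: p0@(4,4) p1@(3,0) p2@(4,1) p3@(3,1) p4@ESC -> at (4,1): 1 [p2], cum=1
Step 3: p0@ESC p1@(4,0) p2@ESC p3@(4,1) p4@ESC -> at (4,1): 1 [p3], cum=2
Step 4: p0@ESC p1@(4,1) p2@ESC p3@ESC p4@ESC -> at (4,1): 1 [p1], cum=3
Step 5: p0@ESC p1@ESC p2@ESC p3@ESC p4@ESC -> at (4,1): 0 [-], cum=3
Total visits = 3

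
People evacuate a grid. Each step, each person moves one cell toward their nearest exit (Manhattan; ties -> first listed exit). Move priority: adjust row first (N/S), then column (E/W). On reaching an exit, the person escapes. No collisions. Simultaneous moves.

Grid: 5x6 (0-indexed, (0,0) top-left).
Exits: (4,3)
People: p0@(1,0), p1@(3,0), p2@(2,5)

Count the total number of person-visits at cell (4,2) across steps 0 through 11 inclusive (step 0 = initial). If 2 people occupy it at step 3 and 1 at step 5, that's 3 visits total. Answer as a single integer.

Step 0: p0@(1,0) p1@(3,0) p2@(2,5) -> at (4,2): 0 [-], cum=0
Step 1: p0@(2,0) p1@(4,0) p2@(3,5) -> at (4,2): 0 [-], cum=0
Step 2: p0@(3,0) p1@(4,1) p2@(4,5) -> at (4,2): 0 [-], cum=0
Step 3: p0@(4,0) p1@(4,2) p2@(4,4) -> at (4,2): 1 [p1], cum=1
Step 4: p0@(4,1) p1@ESC p2@ESC -> at (4,2): 0 [-], cum=1
Step 5: p0@(4,2) p1@ESC p2@ESC -> at (4,2): 1 [p0], cum=2
Step 6: p0@ESC p1@ESC p2@ESC -> at (4,2): 0 [-], cum=2
Total visits = 2

Answer: 2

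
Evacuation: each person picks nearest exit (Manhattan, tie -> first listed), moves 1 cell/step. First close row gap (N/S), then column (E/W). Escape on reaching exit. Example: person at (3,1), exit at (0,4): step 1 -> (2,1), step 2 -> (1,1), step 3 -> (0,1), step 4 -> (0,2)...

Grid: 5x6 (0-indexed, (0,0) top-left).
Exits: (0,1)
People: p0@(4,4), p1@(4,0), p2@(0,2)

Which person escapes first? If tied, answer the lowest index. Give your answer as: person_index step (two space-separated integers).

Step 1: p0:(4,4)->(3,4) | p1:(4,0)->(3,0) | p2:(0,2)->(0,1)->EXIT
Step 2: p0:(3,4)->(2,4) | p1:(3,0)->(2,0) | p2:escaped
Step 3: p0:(2,4)->(1,4) | p1:(2,0)->(1,0) | p2:escaped
Step 4: p0:(1,4)->(0,4) | p1:(1,0)->(0,0) | p2:escaped
Step 5: p0:(0,4)->(0,3) | p1:(0,0)->(0,1)->EXIT | p2:escaped
Step 6: p0:(0,3)->(0,2) | p1:escaped | p2:escaped
Step 7: p0:(0,2)->(0,1)->EXIT | p1:escaped | p2:escaped
Exit steps: [7, 5, 1]
First to escape: p2 at step 1

Answer: 2 1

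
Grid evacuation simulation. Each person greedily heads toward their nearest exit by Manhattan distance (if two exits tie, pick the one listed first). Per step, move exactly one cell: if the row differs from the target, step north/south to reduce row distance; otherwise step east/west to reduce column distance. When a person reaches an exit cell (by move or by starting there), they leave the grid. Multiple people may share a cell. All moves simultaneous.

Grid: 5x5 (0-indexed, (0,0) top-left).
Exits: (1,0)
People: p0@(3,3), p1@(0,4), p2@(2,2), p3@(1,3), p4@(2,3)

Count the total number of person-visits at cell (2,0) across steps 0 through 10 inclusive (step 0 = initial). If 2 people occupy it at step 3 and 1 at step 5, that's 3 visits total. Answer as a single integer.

Answer: 0

Derivation:
Step 0: p0@(3,3) p1@(0,4) p2@(2,2) p3@(1,3) p4@(2,3) -> at (2,0): 0 [-], cum=0
Step 1: p0@(2,3) p1@(1,4) p2@(1,2) p3@(1,2) p4@(1,3) -> at (2,0): 0 [-], cum=0
Step 2: p0@(1,3) p1@(1,3) p2@(1,1) p3@(1,1) p4@(1,2) -> at (2,0): 0 [-], cum=0
Step 3: p0@(1,2) p1@(1,2) p2@ESC p3@ESC p4@(1,1) -> at (2,0): 0 [-], cum=0
Step 4: p0@(1,1) p1@(1,1) p2@ESC p3@ESC p4@ESC -> at (2,0): 0 [-], cum=0
Step 5: p0@ESC p1@ESC p2@ESC p3@ESC p4@ESC -> at (2,0): 0 [-], cum=0
Total visits = 0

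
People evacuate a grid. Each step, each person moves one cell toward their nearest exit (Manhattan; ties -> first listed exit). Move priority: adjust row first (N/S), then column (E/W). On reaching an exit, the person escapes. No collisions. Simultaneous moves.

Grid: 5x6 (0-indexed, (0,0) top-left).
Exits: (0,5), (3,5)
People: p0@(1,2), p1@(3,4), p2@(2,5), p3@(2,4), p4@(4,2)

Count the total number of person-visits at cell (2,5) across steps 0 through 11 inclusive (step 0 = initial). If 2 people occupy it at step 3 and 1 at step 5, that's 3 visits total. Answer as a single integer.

Step 0: p0@(1,2) p1@(3,4) p2@(2,5) p3@(2,4) p4@(4,2) -> at (2,5): 1 [p2], cum=1
Step 1: p0@(0,2) p1@ESC p2@ESC p3@(3,4) p4@(3,2) -> at (2,5): 0 [-], cum=1
Step 2: p0@(0,3) p1@ESC p2@ESC p3@ESC p4@(3,3) -> at (2,5): 0 [-], cum=1
Step 3: p0@(0,4) p1@ESC p2@ESC p3@ESC p4@(3,4) -> at (2,5): 0 [-], cum=1
Step 4: p0@ESC p1@ESC p2@ESC p3@ESC p4@ESC -> at (2,5): 0 [-], cum=1
Total visits = 1

Answer: 1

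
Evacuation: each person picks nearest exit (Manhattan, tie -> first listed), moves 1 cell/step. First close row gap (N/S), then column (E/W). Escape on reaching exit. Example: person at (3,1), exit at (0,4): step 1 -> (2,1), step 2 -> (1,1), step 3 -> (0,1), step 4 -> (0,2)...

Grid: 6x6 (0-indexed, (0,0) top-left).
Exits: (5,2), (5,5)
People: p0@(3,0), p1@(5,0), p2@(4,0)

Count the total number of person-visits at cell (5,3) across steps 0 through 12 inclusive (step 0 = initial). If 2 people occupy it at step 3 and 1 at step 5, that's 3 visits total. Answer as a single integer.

Answer: 0

Derivation:
Step 0: p0@(3,0) p1@(5,0) p2@(4,0) -> at (5,3): 0 [-], cum=0
Step 1: p0@(4,0) p1@(5,1) p2@(5,0) -> at (5,3): 0 [-], cum=0
Step 2: p0@(5,0) p1@ESC p2@(5,1) -> at (5,3): 0 [-], cum=0
Step 3: p0@(5,1) p1@ESC p2@ESC -> at (5,3): 0 [-], cum=0
Step 4: p0@ESC p1@ESC p2@ESC -> at (5,3): 0 [-], cum=0
Total visits = 0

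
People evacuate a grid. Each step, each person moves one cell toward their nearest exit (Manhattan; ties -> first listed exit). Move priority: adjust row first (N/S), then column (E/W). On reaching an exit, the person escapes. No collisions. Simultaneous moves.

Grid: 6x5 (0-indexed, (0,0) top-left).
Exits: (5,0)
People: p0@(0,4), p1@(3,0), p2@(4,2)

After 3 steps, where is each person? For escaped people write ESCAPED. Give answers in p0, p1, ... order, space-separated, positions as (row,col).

Step 1: p0:(0,4)->(1,4) | p1:(3,0)->(4,0) | p2:(4,2)->(5,2)
Step 2: p0:(1,4)->(2,4) | p1:(4,0)->(5,0)->EXIT | p2:(5,2)->(5,1)
Step 3: p0:(2,4)->(3,4) | p1:escaped | p2:(5,1)->(5,0)->EXIT

(3,4) ESCAPED ESCAPED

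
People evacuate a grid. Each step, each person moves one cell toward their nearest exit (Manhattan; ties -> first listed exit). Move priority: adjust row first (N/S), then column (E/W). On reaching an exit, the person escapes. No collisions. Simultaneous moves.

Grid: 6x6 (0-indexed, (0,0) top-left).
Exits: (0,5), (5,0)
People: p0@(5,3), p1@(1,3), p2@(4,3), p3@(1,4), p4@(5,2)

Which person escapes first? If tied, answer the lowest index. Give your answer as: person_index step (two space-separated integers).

Step 1: p0:(5,3)->(5,2) | p1:(1,3)->(0,3) | p2:(4,3)->(5,3) | p3:(1,4)->(0,4) | p4:(5,2)->(5,1)
Step 2: p0:(5,2)->(5,1) | p1:(0,3)->(0,4) | p2:(5,3)->(5,2) | p3:(0,4)->(0,5)->EXIT | p4:(5,1)->(5,0)->EXIT
Step 3: p0:(5,1)->(5,0)->EXIT | p1:(0,4)->(0,5)->EXIT | p2:(5,2)->(5,1) | p3:escaped | p4:escaped
Step 4: p0:escaped | p1:escaped | p2:(5,1)->(5,0)->EXIT | p3:escaped | p4:escaped
Exit steps: [3, 3, 4, 2, 2]
First to escape: p3 at step 2

Answer: 3 2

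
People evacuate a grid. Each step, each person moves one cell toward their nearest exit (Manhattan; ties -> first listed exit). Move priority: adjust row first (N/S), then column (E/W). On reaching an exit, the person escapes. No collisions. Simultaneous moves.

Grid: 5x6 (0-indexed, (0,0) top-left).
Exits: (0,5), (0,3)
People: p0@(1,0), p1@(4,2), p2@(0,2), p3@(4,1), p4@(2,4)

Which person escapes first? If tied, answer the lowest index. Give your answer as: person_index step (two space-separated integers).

Answer: 2 1

Derivation:
Step 1: p0:(1,0)->(0,0) | p1:(4,2)->(3,2) | p2:(0,2)->(0,3)->EXIT | p3:(4,1)->(3,1) | p4:(2,4)->(1,4)
Step 2: p0:(0,0)->(0,1) | p1:(3,2)->(2,2) | p2:escaped | p3:(3,1)->(2,1) | p4:(1,4)->(0,4)
Step 3: p0:(0,1)->(0,2) | p1:(2,2)->(1,2) | p2:escaped | p3:(2,1)->(1,1) | p4:(0,4)->(0,5)->EXIT
Step 4: p0:(0,2)->(0,3)->EXIT | p1:(1,2)->(0,2) | p2:escaped | p3:(1,1)->(0,1) | p4:escaped
Step 5: p0:escaped | p1:(0,2)->(0,3)->EXIT | p2:escaped | p3:(0,1)->(0,2) | p4:escaped
Step 6: p0:escaped | p1:escaped | p2:escaped | p3:(0,2)->(0,3)->EXIT | p4:escaped
Exit steps: [4, 5, 1, 6, 3]
First to escape: p2 at step 1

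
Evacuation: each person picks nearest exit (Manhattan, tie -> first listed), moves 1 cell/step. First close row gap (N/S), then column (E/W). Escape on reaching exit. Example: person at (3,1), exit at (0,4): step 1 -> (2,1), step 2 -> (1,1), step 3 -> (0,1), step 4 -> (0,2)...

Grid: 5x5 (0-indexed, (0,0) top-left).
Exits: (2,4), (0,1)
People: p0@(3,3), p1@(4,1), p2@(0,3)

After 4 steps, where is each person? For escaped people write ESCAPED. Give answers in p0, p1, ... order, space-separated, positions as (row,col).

Step 1: p0:(3,3)->(2,3) | p1:(4,1)->(3,1) | p2:(0,3)->(0,2)
Step 2: p0:(2,3)->(2,4)->EXIT | p1:(3,1)->(2,1) | p2:(0,2)->(0,1)->EXIT
Step 3: p0:escaped | p1:(2,1)->(1,1) | p2:escaped
Step 4: p0:escaped | p1:(1,1)->(0,1)->EXIT | p2:escaped

ESCAPED ESCAPED ESCAPED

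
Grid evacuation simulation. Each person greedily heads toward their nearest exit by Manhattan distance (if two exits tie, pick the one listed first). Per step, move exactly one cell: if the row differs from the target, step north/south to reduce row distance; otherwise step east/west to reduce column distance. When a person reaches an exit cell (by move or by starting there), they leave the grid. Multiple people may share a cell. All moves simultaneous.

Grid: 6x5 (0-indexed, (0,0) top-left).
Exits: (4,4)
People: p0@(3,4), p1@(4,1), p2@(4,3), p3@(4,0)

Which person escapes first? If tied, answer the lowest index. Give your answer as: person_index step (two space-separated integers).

Answer: 0 1

Derivation:
Step 1: p0:(3,4)->(4,4)->EXIT | p1:(4,1)->(4,2) | p2:(4,3)->(4,4)->EXIT | p3:(4,0)->(4,1)
Step 2: p0:escaped | p1:(4,2)->(4,3) | p2:escaped | p3:(4,1)->(4,2)
Step 3: p0:escaped | p1:(4,3)->(4,4)->EXIT | p2:escaped | p3:(4,2)->(4,3)
Step 4: p0:escaped | p1:escaped | p2:escaped | p3:(4,3)->(4,4)->EXIT
Exit steps: [1, 3, 1, 4]
First to escape: p0 at step 1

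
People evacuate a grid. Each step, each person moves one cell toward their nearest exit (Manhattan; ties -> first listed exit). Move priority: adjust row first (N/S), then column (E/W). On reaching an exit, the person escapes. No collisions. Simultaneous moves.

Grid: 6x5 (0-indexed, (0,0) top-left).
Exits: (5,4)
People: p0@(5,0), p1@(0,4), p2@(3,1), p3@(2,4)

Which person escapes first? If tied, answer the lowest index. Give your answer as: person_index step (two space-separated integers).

Step 1: p0:(5,0)->(5,1) | p1:(0,4)->(1,4) | p2:(3,1)->(4,1) | p3:(2,4)->(3,4)
Step 2: p0:(5,1)->(5,2) | p1:(1,4)->(2,4) | p2:(4,1)->(5,1) | p3:(3,4)->(4,4)
Step 3: p0:(5,2)->(5,3) | p1:(2,4)->(3,4) | p2:(5,1)->(5,2) | p3:(4,4)->(5,4)->EXIT
Step 4: p0:(5,3)->(5,4)->EXIT | p1:(3,4)->(4,4) | p2:(5,2)->(5,3) | p3:escaped
Step 5: p0:escaped | p1:(4,4)->(5,4)->EXIT | p2:(5,3)->(5,4)->EXIT | p3:escaped
Exit steps: [4, 5, 5, 3]
First to escape: p3 at step 3

Answer: 3 3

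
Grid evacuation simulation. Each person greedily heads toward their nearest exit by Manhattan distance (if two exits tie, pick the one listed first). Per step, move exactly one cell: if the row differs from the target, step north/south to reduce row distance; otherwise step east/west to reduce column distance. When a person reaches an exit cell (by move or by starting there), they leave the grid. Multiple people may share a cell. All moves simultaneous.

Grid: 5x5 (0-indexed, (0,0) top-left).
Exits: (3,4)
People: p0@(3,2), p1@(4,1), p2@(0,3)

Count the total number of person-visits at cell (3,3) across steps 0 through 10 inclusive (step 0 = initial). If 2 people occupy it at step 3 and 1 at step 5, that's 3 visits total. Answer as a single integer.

Answer: 3

Derivation:
Step 0: p0@(3,2) p1@(4,1) p2@(0,3) -> at (3,3): 0 [-], cum=0
Step 1: p0@(3,3) p1@(3,1) p2@(1,3) -> at (3,3): 1 [p0], cum=1
Step 2: p0@ESC p1@(3,2) p2@(2,3) -> at (3,3): 0 [-], cum=1
Step 3: p0@ESC p1@(3,3) p2@(3,3) -> at (3,3): 2 [p1,p2], cum=3
Step 4: p0@ESC p1@ESC p2@ESC -> at (3,3): 0 [-], cum=3
Total visits = 3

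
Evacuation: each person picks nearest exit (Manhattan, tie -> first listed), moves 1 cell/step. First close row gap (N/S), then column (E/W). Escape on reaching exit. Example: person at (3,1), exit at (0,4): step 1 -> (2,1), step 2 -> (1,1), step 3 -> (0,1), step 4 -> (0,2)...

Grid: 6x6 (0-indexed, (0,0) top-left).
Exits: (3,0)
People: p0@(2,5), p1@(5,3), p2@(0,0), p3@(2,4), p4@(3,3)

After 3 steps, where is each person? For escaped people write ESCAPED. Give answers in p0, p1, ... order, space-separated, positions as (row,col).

Step 1: p0:(2,5)->(3,5) | p1:(5,3)->(4,3) | p2:(0,0)->(1,0) | p3:(2,4)->(3,4) | p4:(3,3)->(3,2)
Step 2: p0:(3,5)->(3,4) | p1:(4,3)->(3,3) | p2:(1,0)->(2,0) | p3:(3,4)->(3,3) | p4:(3,2)->(3,1)
Step 3: p0:(3,4)->(3,3) | p1:(3,3)->(3,2) | p2:(2,0)->(3,0)->EXIT | p3:(3,3)->(3,2) | p4:(3,1)->(3,0)->EXIT

(3,3) (3,2) ESCAPED (3,2) ESCAPED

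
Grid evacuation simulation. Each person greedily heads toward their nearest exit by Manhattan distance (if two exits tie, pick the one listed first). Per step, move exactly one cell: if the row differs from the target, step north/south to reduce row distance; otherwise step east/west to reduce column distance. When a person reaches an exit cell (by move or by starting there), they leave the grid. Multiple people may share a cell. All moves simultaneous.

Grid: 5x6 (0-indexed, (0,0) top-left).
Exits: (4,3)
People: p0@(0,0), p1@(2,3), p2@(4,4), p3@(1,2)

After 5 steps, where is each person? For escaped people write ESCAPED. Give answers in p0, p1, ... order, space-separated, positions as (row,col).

Step 1: p0:(0,0)->(1,0) | p1:(2,3)->(3,3) | p2:(4,4)->(4,3)->EXIT | p3:(1,2)->(2,2)
Step 2: p0:(1,0)->(2,0) | p1:(3,3)->(4,3)->EXIT | p2:escaped | p3:(2,2)->(3,2)
Step 3: p0:(2,0)->(3,0) | p1:escaped | p2:escaped | p3:(3,2)->(4,2)
Step 4: p0:(3,0)->(4,0) | p1:escaped | p2:escaped | p3:(4,2)->(4,3)->EXIT
Step 5: p0:(4,0)->(4,1) | p1:escaped | p2:escaped | p3:escaped

(4,1) ESCAPED ESCAPED ESCAPED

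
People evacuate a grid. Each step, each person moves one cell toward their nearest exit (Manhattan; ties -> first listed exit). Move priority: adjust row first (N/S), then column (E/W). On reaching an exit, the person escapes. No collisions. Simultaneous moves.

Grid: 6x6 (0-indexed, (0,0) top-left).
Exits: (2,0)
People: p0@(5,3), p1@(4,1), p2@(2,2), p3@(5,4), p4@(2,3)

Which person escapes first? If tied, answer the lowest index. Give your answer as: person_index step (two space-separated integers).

Answer: 2 2

Derivation:
Step 1: p0:(5,3)->(4,3) | p1:(4,1)->(3,1) | p2:(2,2)->(2,1) | p3:(5,4)->(4,4) | p4:(2,3)->(2,2)
Step 2: p0:(4,3)->(3,3) | p1:(3,1)->(2,1) | p2:(2,1)->(2,0)->EXIT | p3:(4,4)->(3,4) | p4:(2,2)->(2,1)
Step 3: p0:(3,3)->(2,3) | p1:(2,1)->(2,0)->EXIT | p2:escaped | p3:(3,4)->(2,4) | p4:(2,1)->(2,0)->EXIT
Step 4: p0:(2,3)->(2,2) | p1:escaped | p2:escaped | p3:(2,4)->(2,3) | p4:escaped
Step 5: p0:(2,2)->(2,1) | p1:escaped | p2:escaped | p3:(2,3)->(2,2) | p4:escaped
Step 6: p0:(2,1)->(2,0)->EXIT | p1:escaped | p2:escaped | p3:(2,2)->(2,1) | p4:escaped
Step 7: p0:escaped | p1:escaped | p2:escaped | p3:(2,1)->(2,0)->EXIT | p4:escaped
Exit steps: [6, 3, 2, 7, 3]
First to escape: p2 at step 2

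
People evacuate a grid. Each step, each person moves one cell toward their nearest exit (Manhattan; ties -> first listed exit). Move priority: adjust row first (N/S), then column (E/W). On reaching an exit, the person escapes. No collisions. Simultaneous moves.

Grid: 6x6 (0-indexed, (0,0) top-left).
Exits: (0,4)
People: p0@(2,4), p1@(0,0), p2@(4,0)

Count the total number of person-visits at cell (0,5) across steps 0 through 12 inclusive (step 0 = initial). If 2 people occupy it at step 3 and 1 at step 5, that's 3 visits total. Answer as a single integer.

Step 0: p0@(2,4) p1@(0,0) p2@(4,0) -> at (0,5): 0 [-], cum=0
Step 1: p0@(1,4) p1@(0,1) p2@(3,0) -> at (0,5): 0 [-], cum=0
Step 2: p0@ESC p1@(0,2) p2@(2,0) -> at (0,5): 0 [-], cum=0
Step 3: p0@ESC p1@(0,3) p2@(1,0) -> at (0,5): 0 [-], cum=0
Step 4: p0@ESC p1@ESC p2@(0,0) -> at (0,5): 0 [-], cum=0
Step 5: p0@ESC p1@ESC p2@(0,1) -> at (0,5): 0 [-], cum=0
Step 6: p0@ESC p1@ESC p2@(0,2) -> at (0,5): 0 [-], cum=0
Step 7: p0@ESC p1@ESC p2@(0,3) -> at (0,5): 0 [-], cum=0
Step 8: p0@ESC p1@ESC p2@ESC -> at (0,5): 0 [-], cum=0
Total visits = 0

Answer: 0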